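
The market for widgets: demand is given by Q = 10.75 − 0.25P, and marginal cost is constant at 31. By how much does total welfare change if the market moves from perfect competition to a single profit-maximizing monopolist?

TS falls by 4.5

Inverting demand: P = 43 − 4Q.
Under competition P = MC = 31, so Q = (43 − 31)/4 = 3.
CS = ½·(43 − 31)·3 = 18; PS = (31 − 31)·3 = 0; TS = 18.
A monopolist chooses Q where MR = MC. MR = 43 − 8Q; setting this equal to 31 gives Q = 1.5 and P = 37.
CS = ½·(43 − 37)·1.5 = 4.5; PS = (37 − 31)·1.5 = 9; TS = 13.5.
Change in total welfare: 13.5 − 18 = −4.5.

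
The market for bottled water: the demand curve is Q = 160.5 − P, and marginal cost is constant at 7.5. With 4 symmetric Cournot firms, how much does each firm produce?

Inverting demand: P = 160.5 − Q.
Cournot with 4 identical firms: the symmetric best-response condition is 160.5 − 5q = 7.5. Each firm produces q = 30.6, total output Q = 122.4, price P = 38.1.

q_i = 30.6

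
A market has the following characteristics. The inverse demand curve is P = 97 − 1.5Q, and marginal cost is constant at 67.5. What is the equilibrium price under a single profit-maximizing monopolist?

P = 82.25

Monopoly sets MR = MC: 97 − 3Q = 67.5 ⇒ Q = 59/6, P = 97 − 1.5·59/6 = 82.25.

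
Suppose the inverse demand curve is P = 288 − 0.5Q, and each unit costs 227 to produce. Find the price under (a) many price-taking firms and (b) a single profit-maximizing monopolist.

Competition: P = 227; Monopoly: P = 257.5

Competitive firms price at marginal cost: P = 227, giving Q = 122.
Monopoly sets MR = MC: 288 − Q = 227 ⇒ Q = 61, P = 288 − 0.5·61 = 257.5.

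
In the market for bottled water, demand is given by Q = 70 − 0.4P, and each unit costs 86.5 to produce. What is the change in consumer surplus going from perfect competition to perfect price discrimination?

Consumer surplus falls by 1566.45

Inverting demand: P = 175 − 2.5Q.
Perfect competition: P = MC = 86.5, so 175 − 2.5Q = 86.5 and Q = 35.4.
CS = ½·(175 − 86.5)·35.4 = 1566.45.
With perfect price discrimination, output is the efficient level Q = 35.4 (where demand meets MC), but every buyer pays their willingness to pay: CS = 0 and PS = total surplus.
CS = 0.
Change in consumer surplus: 0 − 1566.45 = −1566.45.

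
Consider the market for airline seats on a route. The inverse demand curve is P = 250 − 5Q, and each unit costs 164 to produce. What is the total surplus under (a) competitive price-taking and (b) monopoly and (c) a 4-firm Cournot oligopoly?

Competition: TS = 739.6; Monopoly: TS = 554.7; Cournot: TS = 710.016

Under competition P = MC = 164, so Q = (250 − 164)/5 = 17.2.
CS = ½·(250 − 164)·17.2 = 739.6; PS = (164 − 164)·17.2 = 0; TS = 739.6.
The monopolist equates marginal revenue to marginal cost: 250 − 10Q = 164, so Q = 8.6. From demand, P = 207.
CS = ½·(250 − 207)·8.6 = 184.9; PS = (207 − 164)·8.6 = 369.8; TS = 554.7.
In a 4-firm Cournot equilibrium, symmetry and the first-order condition give q = (250 − 164)/(25) = 3.44. So Q = 13.76 and P = 181.2.
CS = ½·(250 − 181.2)·13.76 = 473.344; PS = (181.2 − 164)·13.76 = 236.672; TS = 710.016.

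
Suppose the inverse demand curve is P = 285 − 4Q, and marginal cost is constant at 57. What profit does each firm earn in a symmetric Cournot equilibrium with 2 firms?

π_i = 1444

Cournot with 2 identical firms: the symmetric best-response condition is 285 − 12q = 57. Each firm produces q = 19, total output Q = 38, price P = 133.
Each firm's profit = (133 − 57)·19 = 1444.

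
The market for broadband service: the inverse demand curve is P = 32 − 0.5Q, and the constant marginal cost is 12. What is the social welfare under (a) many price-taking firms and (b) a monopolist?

Competition: TS = 400; Monopoly: TS = 300

Competitive firms price at marginal cost: P = 12, giving Q = 40.
CS = ½·(32 − 12)·40 = 400; PS = (12 − 12)·40 = 0; TS = 400.
A monopolist chooses Q where MR = MC. MR = 32 − Q; setting this equal to 12 gives Q = 20 and P = 22.
CS = ½·(32 − 22)·20 = 100; PS = (22 − 12)·20 = 200; TS = 300.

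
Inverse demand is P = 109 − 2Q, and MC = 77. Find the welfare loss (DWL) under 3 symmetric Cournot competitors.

DWL = 16

Competitive firms price at marginal cost: P = 77, giving Q = 16.
In a 3-firm Cournot equilibrium, symmetry and the first-order condition give q = (109 − 77)/(8) = 4. So Q = 12 and P = 85.
DWL is the triangle between Q = 12 and Q = 16: ½·(16 − 12)·(85 − 77) = 16.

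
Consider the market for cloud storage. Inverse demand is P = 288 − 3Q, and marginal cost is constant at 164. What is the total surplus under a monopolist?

TS = 1922

Monopoly sets MR = MC: 288 − 6Q = 164 ⇒ Q = 62/3, P = 288 − 3·62/3 = 226.
CS = ½·(288 − 226)·62/3 = 1922/3; PS = (226 − 164)·62/3 = 3844/3; TS = 1922.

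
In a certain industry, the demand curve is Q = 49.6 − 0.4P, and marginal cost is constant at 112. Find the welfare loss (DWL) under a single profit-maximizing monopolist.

Inverting demand: P = 124 − 2.5Q.
Perfect competition: P = MC = 112, so 124 − 2.5Q = 112 and Q = 4.8.
A monopolist chooses Q where MR = MC. MR = 124 − 5Q; setting this equal to 112 gives Q = 2.4 and P = 118.
DWL is the triangle between Q = 2.4 and Q = 4.8: ½·(4.8 − 2.4)·(118 − 112) = 7.2.

DWL = 7.2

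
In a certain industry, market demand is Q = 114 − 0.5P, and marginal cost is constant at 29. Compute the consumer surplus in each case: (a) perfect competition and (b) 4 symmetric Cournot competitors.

Competition: CS = 9900.25; Cournot: CS = 6336.16

Inverting demand: P = 228 − 2Q.
Perfect competition: P = MC = 29, so 228 − 2Q = 29 and Q = 99.5.
CS = ½·(228 − 29)·99.5 = 9900.25.
Cournot with 4 identical firms: the symmetric best-response condition is 228 − 10q = 29. Each firm produces q = 19.9, total output Q = 79.6, price P = 68.8.
CS = ½·(228 − 68.8)·79.6 = 6336.16.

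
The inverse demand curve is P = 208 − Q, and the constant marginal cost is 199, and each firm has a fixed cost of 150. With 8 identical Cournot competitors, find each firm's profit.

In a 8-firm Cournot equilibrium, symmetry and the first-order condition give q = (208 − 199)/(9) = 1. So Q = 8 and P = 200.
Each firm's profit = (200 − 199)·1 − 150 = −149.

π_i = −149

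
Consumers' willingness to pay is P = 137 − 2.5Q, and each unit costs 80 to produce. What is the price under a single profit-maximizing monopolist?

A monopolist chooses Q where MR = MC. MR = 137 − 5Q; setting this equal to 80 gives Q = 11.4 and P = 108.5.

P = 108.5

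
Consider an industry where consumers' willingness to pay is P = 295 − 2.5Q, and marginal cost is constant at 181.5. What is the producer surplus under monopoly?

The monopolist equates marginal revenue to marginal cost: 295 − 5Q = 181.5, so Q = 22.7. From demand, P = 238.25.
PS = (238.25 − 181.5)·22.7 = 1288.225.

PS = 1288.225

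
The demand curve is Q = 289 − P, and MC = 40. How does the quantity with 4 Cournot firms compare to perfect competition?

Inverting demand: P = 289 − Q.
With 4 symmetric Cournot firms, each firm's FOC gives 289 − 5q = 40, so q = 49.8, Q = 4·49.8 = 199.2, and P = 89.8.
Competitive firms price at marginal cost: P = 40, giving Q = 249.

Cournot: Q = 199.2; Competition: Q = 249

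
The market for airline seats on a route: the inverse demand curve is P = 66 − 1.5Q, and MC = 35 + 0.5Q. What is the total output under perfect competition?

Q = 15.5

Under competition P = MC: 66 − 1.5Q = 35 + 0.5Q ⇒ Q = 15.5, P = 42.75.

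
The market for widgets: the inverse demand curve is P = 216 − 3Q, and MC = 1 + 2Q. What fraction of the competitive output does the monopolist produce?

The monopolist equates marginal revenue to marginal cost: 216 − 6Q = 1 + 2Q, so Q = 26.875. From demand, P = 135.375.
Competitive equilibrium sets price equal to marginal cost: 216 − 3Q = 1 + 2Q, so Q = 43 and P = 87.
Ratio Q_m/Q_c = 26.875/43 = 0.625.

Q_m/Q_c = 0.625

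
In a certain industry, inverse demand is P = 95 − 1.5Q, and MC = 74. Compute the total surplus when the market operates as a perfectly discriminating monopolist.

A perfectly discriminating monopolist sells every unit with P(Q) ≥ MC(Q), so output equals the competitive quantity Q = 14. Each buyer pays their reservation price, so CS = 0 and the firm captures all surplus.
TS = 147 (equal to competitive TS).

TS = 147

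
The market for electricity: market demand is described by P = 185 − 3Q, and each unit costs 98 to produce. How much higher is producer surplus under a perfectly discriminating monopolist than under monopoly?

PS rises by 630.75

The monopolist equates marginal revenue to marginal cost: 185 − 6Q = 98, so Q = 14.5. From demand, P = 141.5.
PS = (141.5 − 98)·14.5 = 630.75.
Under first-degree price discrimination the firm charges each unit its demand price and produces up to where P = MC, i.e. Q = 29. Consumer surplus is zero; producer surplus equals total surplus.
PS = ½·(185 − 98)·29 = 1261.5.
Change in producer surplus: 1261.5 − 630.75 = 630.75.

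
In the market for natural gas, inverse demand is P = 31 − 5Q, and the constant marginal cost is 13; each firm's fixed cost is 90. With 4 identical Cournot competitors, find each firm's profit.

π_i = −87.408

In a 4-firm Cournot equilibrium, symmetry and the first-order condition give q = (31 − 13)/(25) = 0.72. So Q = 2.88 and P = 16.6.
Each firm's profit = (16.6 − 13)·0.72 − 90 = −87.408.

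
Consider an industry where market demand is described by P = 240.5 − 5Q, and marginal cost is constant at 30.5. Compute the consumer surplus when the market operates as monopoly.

CS = 1102.5

The monopolist equates marginal revenue to marginal cost: 240.5 − 10Q = 30.5, so Q = 21. From demand, P = 135.5.
CS = ½·(240.5 − 135.5)·21 = 1102.5.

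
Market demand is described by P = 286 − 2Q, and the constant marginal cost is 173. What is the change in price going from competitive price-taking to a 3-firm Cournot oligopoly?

P rises by 28.25

Perfect competition: P = MC = 173, so 286 − 2Q = 173 and Q = 56.5.
With 3 symmetric Cournot firms, each firm's FOC gives 286 − 8q = 173, so q = 14.125, Q = 3·14.125 = 42.375, and P = 201.25.
Change in price: 201.25 − 173 = 28.25.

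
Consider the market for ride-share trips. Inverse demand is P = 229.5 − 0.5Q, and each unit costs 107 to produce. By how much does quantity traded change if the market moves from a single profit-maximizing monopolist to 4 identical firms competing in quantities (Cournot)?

Quantity traded rises by 73.5

The monopolist equates marginal revenue to marginal cost: 229.5 − Q = 107, so Q = 122.5. From demand, P = 168.25.
With 4 symmetric Cournot firms, each firm's FOC gives 229.5 − 2.5q = 107, so q = 49, Q = 4·49 = 196, and P = 131.5.
Change in quantity traded: 196 − 122.5 = 73.5.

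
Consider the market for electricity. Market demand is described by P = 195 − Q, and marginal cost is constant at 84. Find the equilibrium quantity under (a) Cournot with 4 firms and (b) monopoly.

Cournot: Q = 88.8; Monopoly: Q = 55.5

In a 4-firm Cournot equilibrium, symmetry and the first-order condition give q = (195 − 84)/(5) = 22.2. So Q = 88.8 and P = 106.2.
A monopolist chooses Q where MR = MC. MR = 195 − 2Q; setting this equal to 84 gives Q = 55.5 and P = 139.5.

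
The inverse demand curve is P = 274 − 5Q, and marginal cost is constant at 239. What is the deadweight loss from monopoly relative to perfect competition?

DWL = 30.625

Perfect competition: P = MC = 239, so 274 − 5Q = 239 and Q = 7.
The monopolist equates marginal revenue to marginal cost: 274 − 10Q = 239, so Q = 3.5. From demand, P = 256.5.
DWL is the triangle between Q = 3.5 and Q = 7: ½·(7 − 3.5)·(256.5 − 239) = 30.625.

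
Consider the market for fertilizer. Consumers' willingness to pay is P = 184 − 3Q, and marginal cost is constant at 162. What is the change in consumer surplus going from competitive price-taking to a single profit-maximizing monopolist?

Consumer surplus falls by 60.5

Competitive firms price at marginal cost: P = 162, giving Q = 22/3.
CS = ½·(184 − 162)·22/3 = 242/3.
Monopoly sets MR = MC: 184 − 6Q = 162 ⇒ Q = 11/3, P = 184 − 3·11/3 = 173.
CS = ½·(184 − 173)·11/3 = 121/6.
Change in consumer surplus: 121/6 − 242/3 = −60.5.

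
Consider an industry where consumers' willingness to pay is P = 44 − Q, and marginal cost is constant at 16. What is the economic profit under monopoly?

The monopolist equates marginal revenue to marginal cost: 44 − 2Q = 16, so Q = 14. From demand, P = 30.
Profit = (30 − 16)·14 = 196.

Profit = 196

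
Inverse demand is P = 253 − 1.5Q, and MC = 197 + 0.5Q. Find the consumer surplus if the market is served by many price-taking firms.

Under competition P = MC: 253 − 1.5Q = 197 + 0.5Q ⇒ Q = 28, P = 211.
CS = ½·(253 − 211)·28 = 588.

CS = 588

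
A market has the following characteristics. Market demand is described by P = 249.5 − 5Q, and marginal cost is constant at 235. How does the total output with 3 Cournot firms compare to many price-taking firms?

In a 3-firm Cournot equilibrium, symmetry and the first-order condition give q = (249.5 − 235)/(20) = 0.725. So Q = 2.175 and P = 238.625.
Under competition P = MC = 235, so Q = (249.5 − 235)/5 = 2.9.

Cournot: Q = 2.175; Competition: Q = 2.9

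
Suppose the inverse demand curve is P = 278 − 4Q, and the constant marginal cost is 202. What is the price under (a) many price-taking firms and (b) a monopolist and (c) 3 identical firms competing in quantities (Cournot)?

Competition: P = 202; Monopoly: P = 240; Cournot: P = 221

Competitive firms price at marginal cost: P = 202, giving Q = 19.
The monopolist equates marginal revenue to marginal cost: 278 − 8Q = 202, so Q = 9.5. From demand, P = 240.
Cournot with 3 identical firms: the symmetric best-response condition is 278 − 16q = 202. Each firm produces q = 4.75, total output Q = 14.25, price P = 221.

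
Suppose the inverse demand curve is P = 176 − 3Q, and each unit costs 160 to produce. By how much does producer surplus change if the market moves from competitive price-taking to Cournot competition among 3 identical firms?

Competitive firms price at marginal cost: P = 160, giving Q = 16/3.
PS = (160 − 160)·16/3 = 0.
Cournot with 3 identical firms: the symmetric best-response condition is 176 − 12q = 160. Each firm produces q = 4/3, total output Q = 4, price P = 164.
PS = (164 − 160)·4 = 16.
Change in producer surplus: 16 − 0 = 16.

Producer surplus rises by 16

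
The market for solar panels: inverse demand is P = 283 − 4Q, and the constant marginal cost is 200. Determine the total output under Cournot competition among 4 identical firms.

Q = 16.6

With 4 symmetric Cournot firms, each firm's FOC gives 283 − 20q = 200, so q = 4.15, Q = 4·4.15 = 16.6, and P = 216.6.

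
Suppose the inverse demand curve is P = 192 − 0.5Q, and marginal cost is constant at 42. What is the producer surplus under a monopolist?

PS = 11250

A monopolist chooses Q where MR = MC. MR = 192 − Q; setting this equal to 42 gives Q = 150 and P = 117.
PS = (117 − 42)·150 = 11250.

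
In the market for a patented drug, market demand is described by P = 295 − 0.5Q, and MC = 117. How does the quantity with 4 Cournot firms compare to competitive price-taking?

Cournot: Q = 284.8; Competition: Q = 356

In a 4-firm Cournot equilibrium, symmetry and the first-order condition give q = (295 − 117)/(2.5) = 71.2. So Q = 284.8 and P = 152.6.
Competitive firms price at marginal cost: P = 117, giving Q = 356.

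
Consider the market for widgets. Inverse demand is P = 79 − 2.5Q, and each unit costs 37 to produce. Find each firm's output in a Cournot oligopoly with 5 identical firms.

q_i = 2.8

In a 5-firm Cournot equilibrium, symmetry and the first-order condition give q = (79 − 37)/(15) = 2.8. So Q = 14 and P = 44.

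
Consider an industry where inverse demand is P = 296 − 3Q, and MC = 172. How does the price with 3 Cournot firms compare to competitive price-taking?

Cournot: P = 203; Competition: P = 172

In a 3-firm Cournot equilibrium, symmetry and the first-order condition give q = (296 − 172)/(12) = 31/3. So Q = 31 and P = 203.
Perfect competition: P = MC = 172, so 296 − 3Q = 172 and Q = 124/3.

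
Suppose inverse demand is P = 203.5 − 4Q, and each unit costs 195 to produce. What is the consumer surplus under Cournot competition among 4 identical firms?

CS = 5.78

Cournot with 4 identical firms: the symmetric best-response condition is 203.5 − 20q = 195. Each firm produces q = 0.425, total output Q = 1.7, price P = 196.7.
CS = ½·(203.5 − 196.7)·1.7 = 5.78.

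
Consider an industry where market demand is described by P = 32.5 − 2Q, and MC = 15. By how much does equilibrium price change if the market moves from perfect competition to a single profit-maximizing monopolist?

Under competition P = MC = 15, so Q = (32.5 − 15)/2 = 8.75.
The monopolist equates marginal revenue to marginal cost: 32.5 − 4Q = 15, so Q = 4.375. From demand, P = 23.75.
Change in equilibrium price: 23.75 − 15 = 8.75.

Equilibrium price rises by 8.75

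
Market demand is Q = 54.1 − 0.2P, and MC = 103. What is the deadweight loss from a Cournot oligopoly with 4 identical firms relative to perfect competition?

DWL = 112.225

Inverting demand: P = 270.5 − 5Q.
Perfect competition: P = MC = 103, so 270.5 − 5Q = 103 and Q = 33.5.
In a 4-firm Cournot equilibrium, symmetry and the first-order condition give q = (270.5 − 103)/(25) = 6.7. So Q = 26.8 and P = 136.5.
DWL is the triangle between Q = 26.8 and Q = 33.5: ½·(33.5 − 26.8)·(136.5 − 103) = 112.225.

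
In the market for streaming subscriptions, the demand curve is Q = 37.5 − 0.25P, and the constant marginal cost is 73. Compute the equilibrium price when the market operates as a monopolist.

Inverting demand: P = 150 − 4Q.
The monopolist equates marginal revenue to marginal cost: 150 − 8Q = 73, so Q = 9.625. From demand, P = 111.5.

P = 111.5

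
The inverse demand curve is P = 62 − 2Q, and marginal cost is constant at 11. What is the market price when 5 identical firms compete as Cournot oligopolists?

P = 19.5

Cournot with 5 identical firms: the symmetric best-response condition is 62 − 12q = 11. Each firm produces q = 4.25, total output Q = 21.25, price P = 19.5.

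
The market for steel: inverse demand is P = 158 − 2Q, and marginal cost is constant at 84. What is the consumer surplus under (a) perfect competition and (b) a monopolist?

Competitive firms price at marginal cost: P = 84, giving Q = 37.
CS = ½·(158 − 84)·37 = 1369.
Monopoly sets MR = MC: 158 − 4Q = 84 ⇒ Q = 18.5, P = 158 − 2·18.5 = 121.
CS = ½·(158 − 121)·18.5 = 342.25.

Competition: CS = 1369; Monopoly: CS = 342.25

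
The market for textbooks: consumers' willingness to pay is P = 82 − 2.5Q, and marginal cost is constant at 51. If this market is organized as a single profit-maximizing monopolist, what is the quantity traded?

Monopoly sets MR = MC: 82 − 5Q = 51 ⇒ Q = 6.2, P = 82 − 2.5·6.2 = 66.5.

Q = 6.2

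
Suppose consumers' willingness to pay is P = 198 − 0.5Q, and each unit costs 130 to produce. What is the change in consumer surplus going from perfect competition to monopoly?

Under competition P = MC = 130, so Q = (198 − 130)/0.5 = 136.
CS = ½·(198 − 130)·136 = 4624.
The monopolist equates marginal revenue to marginal cost: 198 − Q = 130, so Q = 68. From demand, P = 164.
CS = ½·(198 − 164)·68 = 1156.
Change in consumer surplus: 1156 − 4624 = −3468.

CS falls by 3468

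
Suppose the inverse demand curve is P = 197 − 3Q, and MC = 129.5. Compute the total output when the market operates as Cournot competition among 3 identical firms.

Q = 16.875

Cournot with 3 identical firms: the symmetric best-response condition is 197 − 12q = 129.5. Each firm produces q = 5.625, total output Q = 16.875, price P = 146.375.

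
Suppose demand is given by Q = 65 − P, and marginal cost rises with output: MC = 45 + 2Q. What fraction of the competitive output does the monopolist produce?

Q_m/Q_c = 0.75

Inverting demand: P = 65 − Q.
A monopolist chooses Q where MR = MC. MR = 65 − 2Q; setting this equal to 45 + 2Q gives Q = 5 and P = 60.
Competitive equilibrium sets price equal to marginal cost: 65 − Q = 45 + 2Q, so Q = 20/3 and P = 175/3.
Ratio Q_m/Q_c = 5/(20/3) = 0.75.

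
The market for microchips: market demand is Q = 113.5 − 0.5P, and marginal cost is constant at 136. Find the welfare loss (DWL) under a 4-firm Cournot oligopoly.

DWL = 82.81

Inverting demand: P = 227 − 2Q.
Under competition P = MC = 136, so Q = (227 − 136)/2 = 45.5.
With 4 symmetric Cournot firms, each firm's FOC gives 227 − 10q = 136, so q = 9.1, Q = 4·9.1 = 36.4, and P = 154.2.
DWL is the triangle between Q = 36.4 and Q = 45.5: ½·(45.5 − 36.4)·(154.2 − 136) = 82.81.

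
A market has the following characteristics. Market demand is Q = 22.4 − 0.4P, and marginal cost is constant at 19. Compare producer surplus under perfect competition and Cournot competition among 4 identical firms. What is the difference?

Producer surplus rises by 87.616

Inverting demand: P = 56 − 2.5Q.
Perfect competition: P = MC = 19, so 56 − 2.5Q = 19 and Q = 14.8.
PS = (19 − 19)·14.8 = 0.
With 4 symmetric Cournot firms, each firm's FOC gives 56 − 12.5q = 19, so q = 2.96, Q = 4·2.96 = 11.84, and P = 26.4.
PS = (26.4 − 19)·11.84 = 87.616.
Change in producer surplus: 87.616 − 0 = 87.616.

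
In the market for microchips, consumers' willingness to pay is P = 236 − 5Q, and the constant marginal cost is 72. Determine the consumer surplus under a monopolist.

Monopoly sets MR = MC: 236 − 10Q = 72 ⇒ Q = 16.4, P = 236 − 5·16.4 = 154.
CS = ½·(236 − 154)·16.4 = 672.4.

CS = 672.4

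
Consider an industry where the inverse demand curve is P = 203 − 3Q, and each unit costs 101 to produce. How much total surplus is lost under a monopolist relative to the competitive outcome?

DWL = 433.5

Under competition P = MC = 101, so Q = (203 − 101)/3 = 34.
A monopolist chooses Q where MR = MC. MR = 203 − 6Q; setting this equal to 101 gives Q = 17 and P = 152.
DWL is the triangle between Q = 17 and Q = 34: ½·(34 − 17)·(152 − 101) = 433.5.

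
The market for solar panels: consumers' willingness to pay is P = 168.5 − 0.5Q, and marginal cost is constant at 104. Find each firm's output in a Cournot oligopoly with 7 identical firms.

q_i = 16.125

With 7 symmetric Cournot firms, each firm's FOC gives 168.5 − 4q = 104, so q = 16.125, Q = 7·16.125 = 112.875, and P = 1793/16.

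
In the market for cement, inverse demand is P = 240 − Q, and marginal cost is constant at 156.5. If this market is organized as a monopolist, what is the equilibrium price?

The monopolist equates marginal revenue to marginal cost: 240 − 2Q = 156.5, so Q = 41.75. From demand, P = 198.25.

P = 198.25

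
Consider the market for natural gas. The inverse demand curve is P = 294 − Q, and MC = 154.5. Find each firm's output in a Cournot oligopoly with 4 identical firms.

q_i = 27.9

With 4 symmetric Cournot firms, each firm's FOC gives 294 − 5q = 154.5, so q = 27.9, Q = 4·27.9 = 111.6, and P = 182.4.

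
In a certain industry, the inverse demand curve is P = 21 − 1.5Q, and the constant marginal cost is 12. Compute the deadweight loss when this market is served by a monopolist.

DWL = 6.75

Competitive firms price at marginal cost: P = 12, giving Q = 6.
The monopolist equates marginal revenue to marginal cost: 21 − 3Q = 12, so Q = 3. From demand, P = 16.5.
DWL is the triangle between Q = 3 and Q = 6: ½·(6 − 3)·(16.5 − 12) = 6.75.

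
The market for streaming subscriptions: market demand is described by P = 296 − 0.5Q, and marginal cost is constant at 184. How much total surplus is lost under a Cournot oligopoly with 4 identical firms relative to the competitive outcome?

DWL = 501.76

Competitive firms price at marginal cost: P = 184, giving Q = 224.
In a 4-firm Cournot equilibrium, symmetry and the first-order condition give q = (296 − 184)/(2.5) = 44.8. So Q = 179.2 and P = 206.4.
DWL is the triangle between Q = 179.2 and Q = 224: ½·(224 − 179.2)·(206.4 − 184) = 501.76.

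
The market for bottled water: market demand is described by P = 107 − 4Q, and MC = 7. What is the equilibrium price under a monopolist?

P = 57

Monopoly sets MR = MC: 107 − 8Q = 7 ⇒ Q = 12.5, P = 107 − 4·12.5 = 57.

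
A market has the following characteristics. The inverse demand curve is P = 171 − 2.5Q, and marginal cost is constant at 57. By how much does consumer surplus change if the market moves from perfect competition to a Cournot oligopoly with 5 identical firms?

Perfect competition: P = MC = 57, so 171 − 2.5Q = 57 and Q = 45.6.
CS = ½·(171 − 57)·45.6 = 2599.2.
With 5 symmetric Cournot firms, each firm's FOC gives 171 − 15q = 57, so q = 7.6, Q = 5·7.6 = 38, and P = 76.
CS = ½·(171 − 76)·38 = 1805.
Change in consumer surplus: 1805 − 2599.2 = −794.2.

Consumer surplus falls by 794.2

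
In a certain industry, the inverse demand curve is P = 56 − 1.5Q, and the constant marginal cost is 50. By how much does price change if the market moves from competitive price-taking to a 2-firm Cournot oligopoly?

Perfect competition: P = MC = 50, so 56 − 1.5Q = 50 and Q = 4.
With 2 symmetric Cournot firms, each firm's FOC gives 56 − 4.5q = 50, so q = 4/3, Q = 2·4/3 = 8/3, and P = 52.
Change in price: 52 − 50 = 2.

Price rises by 2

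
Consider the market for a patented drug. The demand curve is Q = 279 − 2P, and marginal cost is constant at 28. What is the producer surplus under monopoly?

PS = 6216.125

Inverting demand: P = 139.5 − 0.5Q.
The monopolist equates marginal revenue to marginal cost: 139.5 − Q = 28, so Q = 111.5. From demand, P = 83.75.
PS = (83.75 − 28)·111.5 = 6216.125.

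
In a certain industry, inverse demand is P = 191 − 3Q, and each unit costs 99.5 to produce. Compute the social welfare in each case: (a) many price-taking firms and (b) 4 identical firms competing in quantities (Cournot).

Perfect competition: P = MC = 99.5, so 191 − 3Q = 99.5 and Q = 30.5.
CS = ½·(191 − 99.5)·30.5 = 1395.375; PS = (99.5 − 99.5)·30.5 = 0; TS = 1395.375.
In a 4-firm Cournot equilibrium, symmetry and the first-order condition give q = (191 − 99.5)/(15) = 6.1. So Q = 24.4 and P = 117.8.
CS = ½·(191 − 117.8)·24.4 = 893.04; PS = (117.8 − 99.5)·24.4 = 446.52; TS = 1339.56.

Competition: TS = 1395.375; Cournot: TS = 1339.56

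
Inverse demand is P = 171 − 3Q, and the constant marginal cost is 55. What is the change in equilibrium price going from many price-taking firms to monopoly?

Competitive firms price at marginal cost: P = 55, giving Q = 116/3.
Monopoly sets MR = MC: 171 − 6Q = 55 ⇒ Q = 58/3, P = 171 − 3·58/3 = 113.
Change in equilibrium price: 113 − 55 = 58.

P rises by 58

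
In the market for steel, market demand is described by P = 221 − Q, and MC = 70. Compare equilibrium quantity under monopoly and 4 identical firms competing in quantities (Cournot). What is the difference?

A monopolist chooses Q where MR = MC. MR = 221 − 2Q; setting this equal to 70 gives Q = 75.5 and P = 145.5.
In a 4-firm Cournot equilibrium, symmetry and the first-order condition give q = (221 − 70)/(5) = 30.2. So Q = 120.8 and P = 100.2.
Change in equilibrium quantity: 120.8 − 75.5 = 45.3.

Q rises by 45.3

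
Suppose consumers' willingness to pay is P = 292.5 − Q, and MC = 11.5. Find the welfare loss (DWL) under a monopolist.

Competitive firms price at marginal cost: P = 11.5, giving Q = 281.
Monopoly sets MR = MC: 292.5 − 2Q = 11.5 ⇒ Q = 140.5, P = 292.5 − 140.5 = 152.
DWL is the triangle between Q = 140.5 and Q = 281: ½·(281 − 140.5)·(152 − 11.5) = 9870.125.

DWL = 9870.125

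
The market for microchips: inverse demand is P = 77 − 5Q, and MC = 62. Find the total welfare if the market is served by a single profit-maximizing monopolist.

TS = 16.875

Monopoly sets MR = MC: 77 − 10Q = 62 ⇒ Q = 1.5, P = 77 − 5·1.5 = 69.5.
CS = ½·(77 − 69.5)·1.5 = 5.625; PS = (69.5 − 62)·1.5 = 11.25; TS = 16.875.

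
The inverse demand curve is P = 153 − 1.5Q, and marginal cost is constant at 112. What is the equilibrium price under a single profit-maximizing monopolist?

A monopolist chooses Q where MR = MC. MR = 153 − 3Q; setting this equal to 112 gives Q = 41/3 and P = 132.5.

P = 132.5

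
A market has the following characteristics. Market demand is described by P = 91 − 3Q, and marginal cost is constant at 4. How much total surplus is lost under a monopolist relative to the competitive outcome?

DWL = 315.375

Perfect competition: P = MC = 4, so 91 − 3Q = 4 and Q = 29.
A monopolist chooses Q where MR = MC. MR = 91 − 6Q; setting this equal to 4 gives Q = 14.5 and P = 47.5.
DWL is the triangle between Q = 14.5 and Q = 29: ½·(29 − 14.5)·(47.5 − 4) = 315.375.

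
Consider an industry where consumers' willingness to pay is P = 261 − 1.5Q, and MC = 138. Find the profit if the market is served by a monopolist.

A monopolist chooses Q where MR = MC. MR = 261 − 3Q; setting this equal to 138 gives Q = 41 and P = 199.5.
Profit = (199.5 − 138)·41 = 2521.5.

Profit = 2521.5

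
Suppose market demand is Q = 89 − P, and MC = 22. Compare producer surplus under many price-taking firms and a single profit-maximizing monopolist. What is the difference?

Inverting demand: P = 89 − Q.
Perfect competition: P = MC = 22, so 89 − Q = 22 and Q = 67.
PS = (22 − 22)·67 = 0.
A monopolist chooses Q where MR = MC. MR = 89 − 2Q; setting this equal to 22 gives Q = 33.5 and P = 55.5.
PS = (55.5 − 22)·33.5 = 1122.25.
Change in producer surplus: 1122.25 − 0 = 1122.25.

Producer surplus rises by 1122.25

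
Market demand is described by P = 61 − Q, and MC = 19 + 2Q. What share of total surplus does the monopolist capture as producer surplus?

PS/TS = 0.8

The monopolist equates marginal revenue to marginal cost: 61 − 2Q = 19 + 2Q, so Q = 10.5. From demand, P = 50.5.
CS = ½·(61 − 50.5)·10.5 = 55.125.
PS = P·Q − VC(Q) = 50.5·10.5 − (19·10.5 + ½·2·10.5²) = 220.5.
Share captured = PS/TS = 220.5/275.625 = 0.8.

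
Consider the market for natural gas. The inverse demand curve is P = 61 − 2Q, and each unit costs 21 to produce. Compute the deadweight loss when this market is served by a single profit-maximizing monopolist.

DWL = 100

Competitive firms price at marginal cost: P = 21, giving Q = 20.
Monopoly sets MR = MC: 61 − 4Q = 21 ⇒ Q = 10, P = 61 − 2·10 = 41.
DWL is the triangle between Q = 10 and Q = 20: ½·(20 − 10)·(41 − 21) = 100.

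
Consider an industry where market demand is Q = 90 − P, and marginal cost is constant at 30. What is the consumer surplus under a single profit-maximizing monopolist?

Inverting demand: P = 90 − Q.
Monopoly sets MR = MC: 90 − 2Q = 30 ⇒ Q = 30, P = 90 − 30 = 60.
CS = ½·(90 − 60)·30 = 450.

CS = 450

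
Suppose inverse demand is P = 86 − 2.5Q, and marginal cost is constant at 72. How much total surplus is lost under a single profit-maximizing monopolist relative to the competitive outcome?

DWL = 9.8

Perfect competition: P = MC = 72, so 86 − 2.5Q = 72 and Q = 5.6.
Monopoly sets MR = MC: 86 − 5Q = 72 ⇒ Q = 2.8, P = 86 − 2.5·2.8 = 79.
DWL is the triangle between Q = 2.8 and Q = 5.6: ½·(5.6 − 2.8)·(79 − 72) = 9.8.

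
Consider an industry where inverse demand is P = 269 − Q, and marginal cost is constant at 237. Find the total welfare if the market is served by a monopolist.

TS = 384

Monopoly sets MR = MC: 269 − 2Q = 237 ⇒ Q = 16, P = 269 − 16 = 253.
CS = ½·(269 − 253)·16 = 128; PS = (253 − 237)·16 = 256; TS = 384.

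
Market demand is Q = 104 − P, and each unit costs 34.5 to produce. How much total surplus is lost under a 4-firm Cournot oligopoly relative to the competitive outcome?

Inverting demand: P = 104 − Q.
Under competition P = MC = 34.5, so Q = (104 − 34.5)/1 = 69.5.
Cournot with 4 identical firms: the symmetric best-response condition is 104 − 5q = 34.5. Each firm produces q = 13.9, total output Q = 55.6, price P = 48.4.
DWL is the triangle between Q = 55.6 and Q = 69.5: ½·(69.5 − 55.6)·(48.4 − 34.5) = 96.605.

DWL = 96.605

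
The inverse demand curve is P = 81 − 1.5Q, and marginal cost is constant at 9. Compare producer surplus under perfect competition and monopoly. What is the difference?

PS rises by 864

Under competition P = MC = 9, so Q = (81 − 9)/1.5 = 48.
PS = (9 − 9)·48 = 0.
A monopolist chooses Q where MR = MC. MR = 81 − 3Q; setting this equal to 9 gives Q = 24 and P = 45.
PS = (45 − 9)·24 = 864.
Change in producer surplus: 864 − 0 = 864.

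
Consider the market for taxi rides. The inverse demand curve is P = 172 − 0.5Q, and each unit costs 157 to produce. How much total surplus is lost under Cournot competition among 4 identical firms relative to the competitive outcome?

DWL = 9

Perfect competition: P = MC = 157, so 172 − 0.5Q = 157 and Q = 30.
With 4 symmetric Cournot firms, each firm's FOC gives 172 − 2.5q = 157, so q = 6, Q = 4·6 = 24, and P = 160.
DWL is the triangle between Q = 24 and Q = 30: ½·(30 − 24)·(160 − 157) = 9.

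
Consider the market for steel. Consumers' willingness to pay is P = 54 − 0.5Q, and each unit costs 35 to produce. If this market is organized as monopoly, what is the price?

P = 44.5

The monopolist equates marginal revenue to marginal cost: 54 − Q = 35, so Q = 19. From demand, P = 44.5.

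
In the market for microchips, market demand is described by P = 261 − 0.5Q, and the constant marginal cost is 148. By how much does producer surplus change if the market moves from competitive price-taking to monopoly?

Competitive firms price at marginal cost: P = 148, giving Q = 226.
PS = (148 − 148)·226 = 0.
Monopoly sets MR = MC: 261 − Q = 148 ⇒ Q = 113, P = 261 − 0.5·113 = 204.5.
PS = (204.5 − 148)·113 = 6384.5.
Change in producer surplus: 6384.5 − 0 = 6384.5.

PS rises by 6384.5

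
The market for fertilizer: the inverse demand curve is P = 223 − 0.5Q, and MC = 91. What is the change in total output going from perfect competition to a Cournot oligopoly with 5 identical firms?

Perfect competition: P = MC = 91, so 223 − 0.5Q = 91 and Q = 264.
Cournot with 5 identical firms: the symmetric best-response condition is 223 − 3q = 91. Each firm produces q = 44, total output Q = 220, price P = 113.
Change in total output: 220 − 264 = −44.

Total output falls by 44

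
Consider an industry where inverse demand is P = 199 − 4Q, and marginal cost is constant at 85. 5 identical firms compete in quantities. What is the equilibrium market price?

Cournot with 5 identical firms: the symmetric best-response condition is 199 − 24q = 85. Each firm produces q = 4.75, total output Q = 23.75, price P = 104.

P = 104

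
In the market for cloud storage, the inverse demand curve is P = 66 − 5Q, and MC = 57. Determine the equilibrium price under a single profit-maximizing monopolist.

P = 61.5

Monopoly sets MR = MC: 66 − 10Q = 57 ⇒ Q = 0.9, P = 66 − 5·0.9 = 61.5.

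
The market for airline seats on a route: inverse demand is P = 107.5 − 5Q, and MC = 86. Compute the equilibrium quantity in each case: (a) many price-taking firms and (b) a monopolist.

Competition: Q = 4.3; Monopoly: Q = 2.15

Competitive firms price at marginal cost: P = 86, giving Q = 4.3.
The monopolist equates marginal revenue to marginal cost: 107.5 − 10Q = 86, so Q = 2.15. From demand, P = 96.75.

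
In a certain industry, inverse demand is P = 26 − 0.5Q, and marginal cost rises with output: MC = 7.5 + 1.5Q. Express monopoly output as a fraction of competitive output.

Q_m/Q_c = 0.8

Monopoly sets MR = MC: 26 − Q = 7.5 + 1.5Q ⇒ Q = 7.4, P = 26 − 0.5·7.4 = 22.3.
Under competition P = MC: 26 − 0.5Q = 7.5 + 1.5Q ⇒ Q = 9.25, P = 21.375.
Ratio Q_m/Q_c = 7.4/9.25 = 0.8.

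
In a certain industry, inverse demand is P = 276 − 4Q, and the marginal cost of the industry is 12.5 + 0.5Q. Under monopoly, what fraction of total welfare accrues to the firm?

PS/TS = 0.68

A monopolist chooses Q where MR = MC. MR = 276 − 8Q; setting this equal to 12.5 + 0.5Q gives Q = 31 and P = 152.
CS = ½·(276 − 152)·31 = 1922.
PS = P·Q − VC(Q) = 152·31 − (12.5·31 + ½·0.5·31²) = 4084.25.
Share captured = PS/TS = 4084.25/6006.25 = 0.68.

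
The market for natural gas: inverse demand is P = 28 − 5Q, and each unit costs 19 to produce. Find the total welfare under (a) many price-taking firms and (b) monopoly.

Under competition P = MC = 19, so Q = (28 − 19)/5 = 1.8.
CS = ½·(28 − 19)·1.8 = 8.1; PS = (19 − 19)·1.8 = 0; TS = 8.1.
The monopolist equates marginal revenue to marginal cost: 28 − 10Q = 19, so Q = 0.9. From demand, P = 23.5.
CS = ½·(28 − 23.5)·0.9 = 2.025; PS = (23.5 − 19)·0.9 = 4.05; TS = 6.075.

Competition: TS = 8.1; Monopoly: TS = 6.075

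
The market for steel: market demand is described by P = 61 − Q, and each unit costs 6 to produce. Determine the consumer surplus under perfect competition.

Perfect competition: P = MC = 6, so 61 − Q = 6 and Q = 55.
CS = ½·(61 − 6)·55 = 1512.5.

CS = 1512.5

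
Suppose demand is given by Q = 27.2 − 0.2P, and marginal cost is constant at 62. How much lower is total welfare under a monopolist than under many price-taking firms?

TS falls by 136.9

Inverting demand: P = 136 − 5Q.
Perfect competition: P = MC = 62, so 136 − 5Q = 62 and Q = 14.8.
CS = ½·(136 − 62)·14.8 = 547.6; PS = (62 − 62)·14.8 = 0; TS = 547.6.
A monopolist chooses Q where MR = MC. MR = 136 − 10Q; setting this equal to 62 gives Q = 7.4 and P = 99.
CS = ½·(136 − 99)·7.4 = 136.9; PS = (99 − 62)·7.4 = 273.8; TS = 410.7.
Change in total welfare: 410.7 − 547.6 = −136.9.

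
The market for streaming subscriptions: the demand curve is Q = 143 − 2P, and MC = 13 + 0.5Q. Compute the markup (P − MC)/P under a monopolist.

Inverting demand: P = 71.5 − 0.5Q.
Monopoly sets MR = MC: 71.5 − Q = 13 + 0.5Q ⇒ Q = 39, P = 71.5 − 0.5·39 = 52.
Lerner index = (P − MC)/P = (52 − 32.5)/52 = 0.375.

Lerner index = 0.375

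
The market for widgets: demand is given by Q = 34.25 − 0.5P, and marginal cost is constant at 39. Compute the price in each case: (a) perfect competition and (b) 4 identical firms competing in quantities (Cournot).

Inverting demand: P = 68.5 − 2Q.
Perfect competition: P = MC = 39, so 68.5 − 2Q = 39 and Q = 14.75.
Cournot with 4 identical firms: the symmetric best-response condition is 68.5 − 10q = 39. Each firm produces q = 2.95, total output Q = 11.8, price P = 44.9.

Competition: P = 39; Cournot: P = 44.9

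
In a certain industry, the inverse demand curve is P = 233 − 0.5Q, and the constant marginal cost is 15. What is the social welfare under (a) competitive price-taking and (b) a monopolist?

Competitive firms price at marginal cost: P = 15, giving Q = 436.
CS = ½·(233 − 15)·436 = 47524; PS = (15 − 15)·436 = 0; TS = 47524.
The monopolist equates marginal revenue to marginal cost: 233 − Q = 15, so Q = 218. From demand, P = 124.
CS = ½·(233 − 124)·218 = 11881; PS = (124 − 15)·218 = 23762; TS = 35643.

Competition: TS = 47524; Monopoly: TS = 35643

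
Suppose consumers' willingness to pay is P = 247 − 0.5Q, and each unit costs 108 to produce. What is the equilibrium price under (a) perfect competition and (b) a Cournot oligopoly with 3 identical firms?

Under competition P = MC = 108, so Q = (247 − 108)/0.5 = 278.
Cournot with 3 identical firms: the symmetric best-response condition is 247 − 2q = 108. Each firm produces q = 69.5, total output Q = 208.5, price P = 142.75.

Competition: P = 108; Cournot: P = 142.75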